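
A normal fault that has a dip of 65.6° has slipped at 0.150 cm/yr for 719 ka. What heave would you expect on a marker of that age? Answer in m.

446 m

dip-slip = rate × time = 0.150 cm/yr × 719 ka = 1078 m
heave = dip-slip × cos(dip) = 1078 × cos(65.6°) = 446 m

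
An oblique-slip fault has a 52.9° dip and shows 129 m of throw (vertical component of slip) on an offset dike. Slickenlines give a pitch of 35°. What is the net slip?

dip-slip = throw / sin(dip) = 129 / sin(52.9°) = 161.7 m
net slip = dip-slip / sin(rake) = 161.7 / sin(35°) = 282 m

282 m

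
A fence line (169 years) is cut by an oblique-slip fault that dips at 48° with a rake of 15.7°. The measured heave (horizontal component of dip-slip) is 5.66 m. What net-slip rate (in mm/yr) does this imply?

dip-slip = heave / cos(dip) = 5.66 / cos(48°) = 8.459 m
net slip = dip-slip / sin(rake) = 8.459 / sin(15.7°) = 31.26 m
rate = 31.26 m / 169 years = 0.185 m/yr = 185 mm/yr

185 mm/yr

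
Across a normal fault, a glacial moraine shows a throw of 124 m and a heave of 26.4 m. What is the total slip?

127 m

net slip = √(throw² + heave²) = √(124² + 26.4²) = 127 m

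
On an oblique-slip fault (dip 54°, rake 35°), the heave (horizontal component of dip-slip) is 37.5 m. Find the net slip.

dip-slip = heave / cos(dip) = 37.5 / cos(54°) = 63.80 m
net slip = dip-slip / sin(rake) = 63.80 / sin(35°) = 111 m

111 m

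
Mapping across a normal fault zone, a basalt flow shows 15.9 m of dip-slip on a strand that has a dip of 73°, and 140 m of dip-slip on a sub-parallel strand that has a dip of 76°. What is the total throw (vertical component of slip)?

throw_A = 15.9 × sin(73°) = 15.21 m
throw_B = 140 × sin(76°) = 135.8 m
total = 15.21 + 135.8 = 151 m

151 m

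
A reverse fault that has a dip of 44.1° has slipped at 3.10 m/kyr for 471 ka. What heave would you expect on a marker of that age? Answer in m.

dip-slip = rate × time = 3.10 m/kyr × 471 ka = 1460 m
heave = dip-slip × cos(dip) = 1460 × cos(44.1°) = 1050 m

1050 m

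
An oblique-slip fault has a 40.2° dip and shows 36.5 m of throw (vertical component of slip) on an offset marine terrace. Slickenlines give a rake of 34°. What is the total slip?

101 m

dip-slip = throw / sin(dip) = 36.5 / sin(40.2°) = 56.55 m
net slip = dip-slip / sin(rake) = 56.55 / sin(34°) = 101 m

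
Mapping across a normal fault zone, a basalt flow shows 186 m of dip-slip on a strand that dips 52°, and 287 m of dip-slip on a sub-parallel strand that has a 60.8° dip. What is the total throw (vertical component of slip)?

397 m

throw_A = 186 × sin(52°) = 146.6 m
throw_B = 287 × sin(60.8°) = 250.5 m
total = 146.6 + 250.5 = 397 m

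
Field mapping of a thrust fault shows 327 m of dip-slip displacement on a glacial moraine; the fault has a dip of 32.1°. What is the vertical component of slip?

throw = dip-slip × sin(dip) = 327 m × sin(32.1°) = 174 m

174 m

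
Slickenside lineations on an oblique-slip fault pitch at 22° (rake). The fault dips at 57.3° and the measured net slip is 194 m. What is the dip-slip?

72.7 m

dip-slip = net slip × sin(rake) = 194 m × sin(22°) = 72.7 m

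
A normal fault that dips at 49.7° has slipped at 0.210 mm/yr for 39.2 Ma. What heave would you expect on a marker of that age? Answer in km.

dip-slip = rate × time = 0.210 mm/yr × 39.2 Ma = 8232 m
heave = dip-slip × cos(dip) = 8232 × cos(49.7°) = 5320 m = 5.32 km

5.32 km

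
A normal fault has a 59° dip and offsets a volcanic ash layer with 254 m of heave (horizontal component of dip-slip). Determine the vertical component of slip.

423 m

throw = heave × tan(dip) = 254 × tan(59°) = 423 m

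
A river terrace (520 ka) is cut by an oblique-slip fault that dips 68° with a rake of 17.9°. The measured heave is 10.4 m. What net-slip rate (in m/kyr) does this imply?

0.174 m/kyr

dip-slip = heave / cos(dip) = 10.4 / cos(68°) = 27.76 m
net slip = dip-slip / sin(rake) = 27.76 / sin(17.9°) = 90.33 m
rate = 90.33 m / 520 ka = 0.000174 m/yr = 0.174 m/kyr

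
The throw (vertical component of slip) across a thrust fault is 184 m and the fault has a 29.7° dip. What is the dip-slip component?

371 m

dip-slip = throw / sin(dip) = 184 / sin(29.7°) = 371 m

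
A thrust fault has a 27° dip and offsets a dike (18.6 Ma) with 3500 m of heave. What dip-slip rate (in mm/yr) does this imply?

0.211 mm/yr

dip-slip = heave / cos(dip) = 3500 m / cos(27°) = 3928 m
rate = 3928 m / 18.6 Ma = 0.000211 m/yr = 0.211 mm/yr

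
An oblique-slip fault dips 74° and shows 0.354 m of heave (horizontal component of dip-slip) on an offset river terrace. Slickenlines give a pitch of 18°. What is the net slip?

4.16 m

dip-slip = heave / cos(dip) = 0.354 / cos(74°) = 1.284 m
net slip = dip-slip / sin(rake) = 1.284 / sin(18°) = 4.16 m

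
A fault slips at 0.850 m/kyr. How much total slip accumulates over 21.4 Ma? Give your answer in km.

18.2 km

slip = rate × time = 0.850 m/kyr × 21.4 Ma = 18200 m = 18.2 km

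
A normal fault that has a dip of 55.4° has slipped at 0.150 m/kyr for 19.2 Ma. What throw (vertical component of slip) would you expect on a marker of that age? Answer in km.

dip-slip = rate × time = 0.150 m/kyr × 19.2 Ma = 2880 m
throw = dip-slip × sin(dip) = 2880 × sin(55.4°) = 2370 m = 2.37 km

2.37 km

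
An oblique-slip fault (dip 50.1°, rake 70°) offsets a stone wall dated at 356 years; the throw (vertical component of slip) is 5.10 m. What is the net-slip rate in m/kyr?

19.9 m/kyr

dip-slip = throw / sin(dip) = 5.10 / sin(50.1°) = 6.648 m
net slip = dip-slip / sin(rake) = 6.648 / sin(70°) = 7.074 m
rate = 7.074 m / 356 years = 0.0199 m/yr = 19.9 m/kyr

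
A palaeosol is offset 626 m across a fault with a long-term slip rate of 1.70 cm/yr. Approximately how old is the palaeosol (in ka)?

36.8 ka

age = offset / rate = 626 m / (1.70 cm/yr) = 36800 yr = 36.8 ka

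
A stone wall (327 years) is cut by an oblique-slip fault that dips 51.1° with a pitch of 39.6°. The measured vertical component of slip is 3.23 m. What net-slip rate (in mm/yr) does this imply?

19.9 mm/yr

dip-slip = throw / sin(dip) = 3.23 / sin(51.1°) = 4.150 m
net slip = dip-slip / sin(rake) = 4.150 / sin(39.6°) = 6.511 m
rate = 6.511 m / 327 years = 0.0199 m/yr = 19.9 mm/yr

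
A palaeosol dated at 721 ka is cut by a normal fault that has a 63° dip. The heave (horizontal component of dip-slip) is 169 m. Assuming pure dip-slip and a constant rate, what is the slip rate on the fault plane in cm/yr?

0.0516 cm/yr

dip-slip = heave / cos(dip) = 169 m / cos(63°) = 372.3 m
rate = 372.3 m / 721 ka = 0.000516 m/yr = 0.0516 cm/yr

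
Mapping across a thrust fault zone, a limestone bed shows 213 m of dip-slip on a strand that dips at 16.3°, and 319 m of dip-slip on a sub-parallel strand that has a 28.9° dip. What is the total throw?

throw_A = 213 × sin(16.3°) = 59.78 m
throw_B = 319 × sin(28.9°) = 154.2 m
total = 59.78 + 154.2 = 214 m

214 m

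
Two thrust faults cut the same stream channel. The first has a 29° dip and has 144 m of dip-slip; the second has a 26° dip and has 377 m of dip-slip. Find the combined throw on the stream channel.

throw_A = 144 × sin(29°) = 69.81 m
throw_B = 377 × sin(26°) = 165.3 m
total = 69.81 + 165.3 = 235 m

235 m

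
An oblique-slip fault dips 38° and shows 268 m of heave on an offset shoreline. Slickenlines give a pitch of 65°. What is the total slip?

375 m

dip-slip = heave / cos(dip) = 268 / cos(38°) = 340.1 m
net slip = dip-slip / sin(rake) = 340.1 / sin(65°) = 375 m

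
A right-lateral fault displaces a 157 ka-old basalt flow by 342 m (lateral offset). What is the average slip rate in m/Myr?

rate = 342 m / 157 ka = 0.00218 m/yr = 2180 m/Myr

2180 m/Myr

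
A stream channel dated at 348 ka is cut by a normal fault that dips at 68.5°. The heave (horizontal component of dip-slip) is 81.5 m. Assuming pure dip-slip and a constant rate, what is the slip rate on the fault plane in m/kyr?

0.639 m/kyr

dip-slip = heave / cos(dip) = 81.5 m / cos(68.5°) = 222.4 m
rate = 222.4 m / 348 ka = 0.000639 m/yr = 0.639 m/kyr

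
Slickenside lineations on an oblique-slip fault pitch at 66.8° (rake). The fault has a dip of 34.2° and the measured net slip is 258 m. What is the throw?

133 m

dip-slip = net slip × sin(rake) = 258 m × sin(66.8°) = 237.1 m
throw = dip-slip × sin(dip) = 237.1 × sin(34.2°) = 133 m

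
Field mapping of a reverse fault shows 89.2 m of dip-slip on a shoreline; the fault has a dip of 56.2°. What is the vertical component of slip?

74.1 m

throw = dip-slip × sin(dip) = 89.2 m × sin(56.2°) = 74.1 m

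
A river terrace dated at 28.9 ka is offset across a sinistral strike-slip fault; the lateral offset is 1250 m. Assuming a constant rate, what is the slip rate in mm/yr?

rate = 1250 m / 28.9 ka = 0.0433 m/yr = 43.3 mm/yr

43.3 mm/yr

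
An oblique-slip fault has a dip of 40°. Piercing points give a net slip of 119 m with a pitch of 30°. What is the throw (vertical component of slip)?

38.2 m

dip-slip = net slip × sin(rake) = 119 m × sin(30°) = 59.50 m
throw = dip-slip × sin(dip) = 59.50 × sin(40°) = 38.2 m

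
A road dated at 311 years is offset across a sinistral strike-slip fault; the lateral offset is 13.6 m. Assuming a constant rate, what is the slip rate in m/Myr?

rate = 13.6 m / 311 years = 0.0437 m/yr = 43700 m/Myr

43700 m/Myr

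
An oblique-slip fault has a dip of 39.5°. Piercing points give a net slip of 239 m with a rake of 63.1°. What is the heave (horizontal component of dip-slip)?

dip-slip = net slip × sin(rake) = 239 m × sin(63.1°) = 213.1 m
heave = dip-slip × cos(dip) = 213.1 × cos(39.5°) = 164 m

164 m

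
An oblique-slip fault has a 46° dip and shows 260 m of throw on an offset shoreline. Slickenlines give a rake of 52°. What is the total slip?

dip-slip = throw / sin(dip) = 260 / sin(46°) = 361.4 m
net slip = dip-slip / sin(rake) = 361.4 / sin(52°) = 459 m

459 m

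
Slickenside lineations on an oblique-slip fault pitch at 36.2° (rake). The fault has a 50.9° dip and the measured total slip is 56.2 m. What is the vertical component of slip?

25.8 m

dip-slip = net slip × sin(rake) = 56.2 m × sin(36.2°) = 33.19 m
throw = dip-slip × sin(dip) = 33.19 × sin(50.9°) = 25.8 m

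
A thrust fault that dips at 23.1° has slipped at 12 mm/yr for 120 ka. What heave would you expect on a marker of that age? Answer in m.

1320 m

dip-slip = rate × time = 12 mm/yr × 120 ka = 1440 m
heave = dip-slip × cos(dip) = 1440 × cos(23.1°) = 1320 m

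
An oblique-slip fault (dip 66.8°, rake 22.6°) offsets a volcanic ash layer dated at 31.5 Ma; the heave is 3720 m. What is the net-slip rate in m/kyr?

dip-slip = heave / cos(dip) = 3720 / cos(66.8°) = 9443 m
net slip = dip-slip / sin(rake) = 9443 / sin(22.6°) = 24570 m
rate = 24570 m / 31.5 Ma = 0.000780 m/yr = 0.780 m/kyr

0.780 m/kyr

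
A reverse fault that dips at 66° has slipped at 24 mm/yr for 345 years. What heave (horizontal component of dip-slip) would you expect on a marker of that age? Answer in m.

dip-slip = rate × time = 24 mm/yr × 345 years = 8.280 m
heave = dip-slip × cos(dip) = 8.280 × cos(66°) = 3.37 m

3.37 m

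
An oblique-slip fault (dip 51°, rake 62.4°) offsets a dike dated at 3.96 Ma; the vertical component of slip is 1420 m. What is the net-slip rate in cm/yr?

dip-slip = throw / sin(dip) = 1420 / sin(51°) = 1827 m
net slip = dip-slip / sin(rake) = 1827 / sin(62.4°) = 2062 m
rate = 2062 m / 3.96 Ma = 0.000521 m/yr = 0.0521 cm/yr

0.0521 cm/yr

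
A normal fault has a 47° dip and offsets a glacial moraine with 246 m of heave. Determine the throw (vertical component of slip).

throw = heave × tan(dip) = 246 × tan(47°) = 264 m

264 m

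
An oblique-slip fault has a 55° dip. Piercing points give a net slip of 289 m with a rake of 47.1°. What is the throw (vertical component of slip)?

dip-slip = net slip × sin(rake) = 289 m × sin(47.1°) = 211.7 m
throw = dip-slip × sin(dip) = 211.7 × sin(55°) = 173 m

173 m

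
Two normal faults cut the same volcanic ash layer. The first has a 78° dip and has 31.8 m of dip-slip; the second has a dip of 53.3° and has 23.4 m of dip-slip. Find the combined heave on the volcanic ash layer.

heave_A = 31.8 × cos(78°) = 6.612 m
heave_B = 23.4 × cos(53.3°) = 13.98 m
total = 6.612 + 13.98 = 20.6 m

20.6 m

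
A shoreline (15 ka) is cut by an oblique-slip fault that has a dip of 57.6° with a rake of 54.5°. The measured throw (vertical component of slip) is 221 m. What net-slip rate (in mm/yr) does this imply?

21.4 mm/yr

dip-slip = throw / sin(dip) = 221 / sin(57.6°) = 261.7 m
net slip = dip-slip / sin(rake) = 261.7 / sin(54.5°) = 321.5 m
rate = 321.5 m / 15 ka = 0.0214 m/yr = 21.4 mm/yr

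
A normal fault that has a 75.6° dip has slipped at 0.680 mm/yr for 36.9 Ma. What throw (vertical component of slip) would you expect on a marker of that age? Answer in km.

24.3 km

dip-slip = rate × time = 0.680 mm/yr × 36.9 Ma = 25090 m
throw = dip-slip × sin(dip) = 25090 × sin(75.6°) = 24300 m = 24.3 km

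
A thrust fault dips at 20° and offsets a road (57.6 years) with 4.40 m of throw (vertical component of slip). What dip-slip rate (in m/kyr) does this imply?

223 m/kyr

dip-slip = throw / sin(dip) = 4.40 m / sin(20°) = 12.86 m
rate = 12.86 m / 57.6 years = 0.223 m/yr = 223 m/kyr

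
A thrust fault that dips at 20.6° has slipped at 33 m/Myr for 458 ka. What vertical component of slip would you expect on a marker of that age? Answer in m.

5.32 m

dip-slip = rate × time = 33 m/Myr × 458 ka = 15.11 m
throw = dip-slip × sin(dip) = 15.11 × sin(20.6°) = 5.32 m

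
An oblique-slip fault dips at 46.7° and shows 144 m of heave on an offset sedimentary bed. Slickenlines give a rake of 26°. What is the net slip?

479 m

dip-slip = heave / cos(dip) = 144 / cos(46.7°) = 210 m
net slip = dip-slip / sin(rake) = 210 / sin(26°) = 479 m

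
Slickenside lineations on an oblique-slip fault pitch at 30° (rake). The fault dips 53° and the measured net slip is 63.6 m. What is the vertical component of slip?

dip-slip = net slip × sin(rake) = 63.6 m × sin(30°) = 31.80 m
throw = dip-slip × sin(dip) = 31.80 × sin(53°) = 25.4 m

25.4 m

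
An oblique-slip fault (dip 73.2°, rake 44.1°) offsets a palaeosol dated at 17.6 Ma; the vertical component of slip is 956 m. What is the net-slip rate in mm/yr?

0.0815 mm/yr

dip-slip = throw / sin(dip) = 956 / sin(73.2°) = 998.6 m
net slip = dip-slip / sin(rake) = 998.6 / sin(44.1°) = 1435 m
rate = 1435 m / 17.6 Ma = 0.0000815 m/yr = 0.0815 mm/yr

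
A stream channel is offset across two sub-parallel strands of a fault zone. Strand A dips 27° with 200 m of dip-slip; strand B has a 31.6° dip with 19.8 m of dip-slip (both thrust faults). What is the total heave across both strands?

heave_A = 200 × cos(27°) = 178.2 m
heave_B = 19.8 × cos(31.6°) = 16.86 m
total = 178.2 + 16.86 = 195 m

195 m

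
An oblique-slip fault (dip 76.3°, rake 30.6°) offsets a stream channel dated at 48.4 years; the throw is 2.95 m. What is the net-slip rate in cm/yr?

dip-slip = throw / sin(dip) = 2.95 / sin(76.3°) = 3.036 m
net slip = dip-slip / sin(rake) = 3.036 / sin(30.6°) = 5.965 m
rate = 5.965 m / 48.4 years = 0.123 m/yr = 12.3 cm/yr

12.3 cm/yr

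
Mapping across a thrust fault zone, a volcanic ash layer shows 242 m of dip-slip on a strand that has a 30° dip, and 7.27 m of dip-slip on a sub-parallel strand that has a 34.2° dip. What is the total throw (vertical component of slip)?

125 m

throw_A = 242 × sin(30°) = 121 m
throw_B = 7.27 × sin(34.2°) = 4.086 m
total = 121 + 4.086 = 125 m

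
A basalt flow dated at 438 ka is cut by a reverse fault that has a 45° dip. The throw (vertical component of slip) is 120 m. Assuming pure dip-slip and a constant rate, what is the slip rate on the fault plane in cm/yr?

dip-slip = throw / sin(dip) = 120 m / sin(45°) = 169.7 m
rate = 169.7 m / 438 ka = 0.000387 m/yr = 0.0387 cm/yr

0.0387 cm/yr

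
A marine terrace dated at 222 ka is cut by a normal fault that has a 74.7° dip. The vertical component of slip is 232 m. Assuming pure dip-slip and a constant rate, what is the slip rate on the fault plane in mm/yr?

dip-slip = throw / sin(dip) = 232 m / sin(74.7°) = 240.5 m
rate = 240.5 m / 222 ka = 0.00108 m/yr = 1.08 mm/yr

1.08 mm/yr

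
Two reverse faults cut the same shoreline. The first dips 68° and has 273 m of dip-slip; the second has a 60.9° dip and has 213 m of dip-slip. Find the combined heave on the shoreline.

heave_A = 273 × cos(68°) = 102.3 m
heave_B = 213 × cos(60.9°) = 103.6 m
total = 102.3 + 103.6 = 206 m

206 m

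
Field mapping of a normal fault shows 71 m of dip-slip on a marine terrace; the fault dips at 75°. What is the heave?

heave = dip-slip × cos(dip) = 71 m × cos(75°) = 18.4 m

18.4 m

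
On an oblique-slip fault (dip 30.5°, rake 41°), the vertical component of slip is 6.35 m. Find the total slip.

19.1 m

dip-slip = throw / sin(dip) = 6.35 / sin(30.5°) = 12.51 m
net slip = dip-slip / sin(rake) = 12.51 / sin(41°) = 19.1 m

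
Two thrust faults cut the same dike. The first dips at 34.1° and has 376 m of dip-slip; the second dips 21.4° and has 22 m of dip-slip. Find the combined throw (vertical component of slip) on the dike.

throw_A = 376 × sin(34.1°) = 210.8 m
throw_B = 22 × sin(21.4°) = 8.027 m
total = 210.8 + 8.027 = 219 m

219 m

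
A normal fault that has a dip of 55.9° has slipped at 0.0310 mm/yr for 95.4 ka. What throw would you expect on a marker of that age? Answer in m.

2.45 m

dip-slip = rate × time = 0.0310 mm/yr × 95.4 ka = 2.957 m
throw = dip-slip × sin(dip) = 2.957 × sin(55.9°) = 2.45 m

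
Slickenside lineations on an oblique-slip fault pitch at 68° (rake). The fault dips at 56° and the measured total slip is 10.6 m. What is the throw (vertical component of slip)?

dip-slip = net slip × sin(rake) = 10.6 m × sin(68°) = 9.828 m
throw = dip-slip × sin(dip) = 9.828 × sin(56°) = 8.15 m

8.15 m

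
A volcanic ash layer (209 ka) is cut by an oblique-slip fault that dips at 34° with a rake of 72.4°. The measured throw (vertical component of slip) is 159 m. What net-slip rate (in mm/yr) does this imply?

1.43 mm/yr

dip-slip = throw / sin(dip) = 159 / sin(34°) = 284.3 m
net slip = dip-slip / sin(rake) = 284.3 / sin(72.4°) = 298.3 m
rate = 298.3 m / 209 ka = 0.00143 m/yr = 1.43 mm/yr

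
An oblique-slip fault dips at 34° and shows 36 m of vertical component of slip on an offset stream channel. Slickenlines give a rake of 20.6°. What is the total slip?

183 m

dip-slip = throw / sin(dip) = 36 / sin(34°) = 64.38 m
net slip = dip-slip / sin(rake) = 64.38 / sin(20.6°) = 183 m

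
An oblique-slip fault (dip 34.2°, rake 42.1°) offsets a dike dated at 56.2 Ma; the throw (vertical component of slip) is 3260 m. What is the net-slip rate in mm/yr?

0.154 mm/yr

dip-slip = throw / sin(dip) = 3260 / sin(34.2°) = 5800 m
net slip = dip-slip / sin(rake) = 5800 / sin(42.1°) = 8651 m
rate = 8651 m / 56.2 Ma = 0.000154 m/yr = 0.154 mm/yr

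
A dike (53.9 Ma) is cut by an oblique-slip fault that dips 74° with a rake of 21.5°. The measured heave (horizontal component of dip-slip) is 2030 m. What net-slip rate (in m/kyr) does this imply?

0.373 m/kyr

dip-slip = heave / cos(dip) = 2030 / cos(74°) = 7365 m
net slip = dip-slip / sin(rake) = 7365 / sin(21.5°) = 20090 m
rate = 20090 m / 53.9 Ma = 0.000373 m/yr = 0.373 m/kyr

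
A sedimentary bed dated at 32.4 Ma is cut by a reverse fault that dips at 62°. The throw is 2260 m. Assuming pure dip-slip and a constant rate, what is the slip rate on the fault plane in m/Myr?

dip-slip = throw / sin(dip) = 2260 m / sin(62°) = 2560 m
rate = 2560 m / 32.4 Ma = 0.0000790 m/yr = 79 m/Myr

79 m/Myr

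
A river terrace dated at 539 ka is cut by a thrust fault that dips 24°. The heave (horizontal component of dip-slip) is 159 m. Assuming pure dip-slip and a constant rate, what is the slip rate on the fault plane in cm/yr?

dip-slip = heave / cos(dip) = 159 m / cos(24°) = 174 m
rate = 174 m / 539 ka = 0.000323 m/yr = 0.0323 cm/yr

0.0323 cm/yr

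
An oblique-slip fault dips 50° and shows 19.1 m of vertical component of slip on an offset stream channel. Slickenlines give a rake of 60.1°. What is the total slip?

dip-slip = throw / sin(dip) = 19.1 / sin(50°) = 24.93 m
net slip = dip-slip / sin(rake) = 24.93 / sin(60.1°) = 28.8 m

28.8 m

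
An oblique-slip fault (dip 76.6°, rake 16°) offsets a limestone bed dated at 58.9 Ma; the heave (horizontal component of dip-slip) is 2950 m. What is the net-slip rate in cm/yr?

0.0784 cm/yr

dip-slip = heave / cos(dip) = 2950 / cos(76.6°) = 12730 m
net slip = dip-slip / sin(rake) = 12730 / sin(16°) = 46180 m
rate = 46180 m / 58.9 Ma = 0.000784 m/yr = 0.0784 cm/yr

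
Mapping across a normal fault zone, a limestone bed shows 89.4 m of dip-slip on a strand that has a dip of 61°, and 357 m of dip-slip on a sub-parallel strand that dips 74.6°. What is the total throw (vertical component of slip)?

422 m

throw_A = 89.4 × sin(61°) = 78.19 m
throw_B = 357 × sin(74.6°) = 344.2 m
total = 78.19 + 344.2 = 422 m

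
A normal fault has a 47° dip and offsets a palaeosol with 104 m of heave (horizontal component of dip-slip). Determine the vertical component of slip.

throw = heave × tan(dip) = 104 × tan(47°) = 112 m

112 m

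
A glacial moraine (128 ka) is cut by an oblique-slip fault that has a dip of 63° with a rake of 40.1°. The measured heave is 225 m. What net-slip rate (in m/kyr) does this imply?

6.01 m/kyr

dip-slip = heave / cos(dip) = 225 / cos(63°) = 495.6 m
net slip = dip-slip / sin(rake) = 495.6 / sin(40.1°) = 769.4 m
rate = 769.4 m / 128 ka = 0.00601 m/yr = 6.01 m/kyr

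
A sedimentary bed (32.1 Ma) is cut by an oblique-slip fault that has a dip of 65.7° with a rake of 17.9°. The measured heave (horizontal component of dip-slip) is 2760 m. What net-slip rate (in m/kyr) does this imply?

0.680 m/kyr

dip-slip = heave / cos(dip) = 2760 / cos(65.7°) = 6707 m
net slip = dip-slip / sin(rake) = 6707 / sin(17.9°) = 21820 m
rate = 21820 m / 32.1 Ma = 0.000680 m/yr = 0.680 m/kyr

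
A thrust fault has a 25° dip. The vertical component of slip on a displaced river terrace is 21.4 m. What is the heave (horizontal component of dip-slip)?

heave = throw / tan(dip) = 21.4 / tan(25°) = 45.9 m

45.9 m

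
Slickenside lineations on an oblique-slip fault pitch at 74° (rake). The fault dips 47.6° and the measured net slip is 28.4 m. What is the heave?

18.4 m

dip-slip = net slip × sin(rake) = 28.4 m × sin(74°) = 27.30 m
heave = dip-slip × cos(dip) = 27.30 × cos(47.6°) = 18.4 m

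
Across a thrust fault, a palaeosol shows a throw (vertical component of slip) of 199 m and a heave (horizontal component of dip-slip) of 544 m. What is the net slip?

net slip = √(throw² + heave²) = √(199² + 544²) = 579 m

579 m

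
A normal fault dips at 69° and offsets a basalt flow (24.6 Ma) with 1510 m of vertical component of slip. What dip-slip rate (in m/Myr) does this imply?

65.7 m/Myr

dip-slip = throw / sin(dip) = 1510 m / sin(69°) = 1617 m
rate = 1617 m / 24.6 Ma = 0.0000657 m/yr = 65.7 m/Myr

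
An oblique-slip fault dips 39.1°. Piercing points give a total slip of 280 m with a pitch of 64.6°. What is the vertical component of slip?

160 m

dip-slip = net slip × sin(rake) = 280 m × sin(64.6°) = 252.9 m
throw = dip-slip × sin(dip) = 252.9 × sin(39.1°) = 160 m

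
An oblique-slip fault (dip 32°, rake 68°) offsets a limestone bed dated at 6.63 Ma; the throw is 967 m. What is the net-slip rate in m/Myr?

297 m/Myr

dip-slip = throw / sin(dip) = 967 / sin(32°) = 1825 m
net slip = dip-slip / sin(rake) = 1825 / sin(68°) = 1968 m
rate = 1968 m / 6.63 Ma = 0.000297 m/yr = 297 m/Myr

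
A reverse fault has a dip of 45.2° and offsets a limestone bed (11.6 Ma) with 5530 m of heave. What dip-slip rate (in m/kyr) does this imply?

dip-slip = heave / cos(dip) = 5530 m / cos(45.2°) = 7848 m
rate = 7848 m / 11.6 Ma = 0.000677 m/yr = 0.677 m/kyr

0.677 m/kyr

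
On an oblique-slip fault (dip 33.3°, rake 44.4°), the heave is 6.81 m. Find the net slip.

11.6 m

dip-slip = heave / cos(dip) = 6.81 / cos(33.3°) = 8.148 m
net slip = dip-slip / sin(rake) = 8.148 / sin(44.4°) = 11.6 m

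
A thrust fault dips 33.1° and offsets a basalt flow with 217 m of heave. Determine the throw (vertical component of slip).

141 m

throw = heave × tan(dip) = 217 × tan(33.1°) = 141 m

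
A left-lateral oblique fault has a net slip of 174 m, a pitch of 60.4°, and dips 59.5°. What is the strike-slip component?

85.9 m

strike-slip = net slip × cos(rake) = 174 m × cos(60.4°) = 85.9 m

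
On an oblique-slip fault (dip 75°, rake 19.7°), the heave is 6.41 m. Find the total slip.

73.5 m

dip-slip = heave / cos(dip) = 6.41 / cos(75°) = 24.77 m
net slip = dip-slip / sin(rake) = 24.77 / sin(19.7°) = 73.5 m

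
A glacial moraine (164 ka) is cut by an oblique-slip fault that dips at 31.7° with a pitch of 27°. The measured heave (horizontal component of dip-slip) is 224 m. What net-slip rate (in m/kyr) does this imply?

dip-slip = heave / cos(dip) = 224 / cos(31.7°) = 263.3 m
net slip = dip-slip / sin(rake) = 263.3 / sin(27°) = 579.9 m
rate = 579.9 m / 164 ka = 0.00354 m/yr = 3.54 m/kyr

3.54 m/kyr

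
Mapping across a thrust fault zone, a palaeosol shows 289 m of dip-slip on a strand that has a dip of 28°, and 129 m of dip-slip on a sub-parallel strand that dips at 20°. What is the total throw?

throw_A = 289 × sin(28°) = 135.7 m
throw_B = 129 × sin(20°) = 44.12 m
total = 135.7 + 44.12 = 180 m

180 m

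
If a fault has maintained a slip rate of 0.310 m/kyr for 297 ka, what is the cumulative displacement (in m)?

92.1 m

slip = rate × time = 0.310 m/kyr × 297 ka = 92.1 m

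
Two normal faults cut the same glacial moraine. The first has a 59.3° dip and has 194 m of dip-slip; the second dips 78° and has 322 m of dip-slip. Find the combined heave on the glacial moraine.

166 m

heave_A = 194 × cos(59.3°) = 99.05 m
heave_B = 322 × cos(78°) = 66.95 m
total = 99.05 + 66.95 = 166 m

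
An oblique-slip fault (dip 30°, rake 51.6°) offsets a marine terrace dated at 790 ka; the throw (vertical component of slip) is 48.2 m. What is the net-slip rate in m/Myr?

dip-slip = throw / sin(dip) = 48.2 / sin(30°) = 96.40 m
net slip = dip-slip / sin(rake) = 96.40 / sin(51.6°) = 123 m
rate = 123 m / 790 ka = 0.000156 m/yr = 156 m/Myr

156 m/Myr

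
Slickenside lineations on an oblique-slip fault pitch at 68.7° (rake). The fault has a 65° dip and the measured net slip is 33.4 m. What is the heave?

13.2 m

dip-slip = net slip × sin(rake) = 33.4 m × sin(68.7°) = 31.12 m
heave = dip-slip × cos(dip) = 31.12 × cos(65°) = 13.2 m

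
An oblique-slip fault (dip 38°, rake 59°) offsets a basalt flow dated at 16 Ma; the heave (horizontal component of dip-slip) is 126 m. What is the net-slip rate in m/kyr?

0.0117 m/kyr

dip-slip = heave / cos(dip) = 126 / cos(38°) = 159.9 m
net slip = dip-slip / sin(rake) = 159.9 / sin(59°) = 186.5 m
rate = 186.5 m / 16 Ma = 0.0000117 m/yr = 0.0117 m/kyr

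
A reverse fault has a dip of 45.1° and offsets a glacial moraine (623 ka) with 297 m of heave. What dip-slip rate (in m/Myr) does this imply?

dip-slip = heave / cos(dip) = 297 m / cos(45.1°) = 420.8 m
rate = 420.8 m / 623 ka = 0.000675 m/yr = 675 m/Myr

675 m/Myr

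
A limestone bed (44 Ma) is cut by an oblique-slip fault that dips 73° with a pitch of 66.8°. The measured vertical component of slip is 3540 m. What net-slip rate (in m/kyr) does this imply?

dip-slip = throw / sin(dip) = 3540 / sin(73°) = 3702 m
net slip = dip-slip / sin(rake) = 3702 / sin(66.8°) = 4027 m
rate = 4027 m / 44 Ma = 0.0000915 m/yr = 0.0915 m/kyr

0.0915 m/kyr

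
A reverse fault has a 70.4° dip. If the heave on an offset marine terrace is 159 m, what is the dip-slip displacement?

474 m

dip-slip = heave / cos(dip) = 159 / cos(70.4°) = 474 m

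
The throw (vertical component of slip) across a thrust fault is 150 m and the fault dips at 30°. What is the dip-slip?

300 m

dip-slip = throw / sin(dip) = 150 / sin(30°) = 300 m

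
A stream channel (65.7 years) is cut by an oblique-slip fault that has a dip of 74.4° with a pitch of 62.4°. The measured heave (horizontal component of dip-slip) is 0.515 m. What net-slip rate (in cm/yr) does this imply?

dip-slip = heave / cos(dip) = 0.515 / cos(74.4°) = 1.915 m
net slip = dip-slip / sin(rake) = 1.915 / sin(62.4°) = 2.161 m
rate = 2.161 m / 65.7 years = 0.0329 m/yr = 3.29 cm/yr

3.29 cm/yr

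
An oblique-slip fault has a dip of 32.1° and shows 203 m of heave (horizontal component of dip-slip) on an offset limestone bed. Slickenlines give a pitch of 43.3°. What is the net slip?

349 m

dip-slip = heave / cos(dip) = 203 / cos(32.1°) = 239.6 m
net slip = dip-slip / sin(rake) = 239.6 / sin(43.3°) = 349 m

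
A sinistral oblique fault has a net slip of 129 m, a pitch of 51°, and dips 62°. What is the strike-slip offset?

81.2 m

strike-slip = net slip × cos(rake) = 129 m × cos(51°) = 81.2 m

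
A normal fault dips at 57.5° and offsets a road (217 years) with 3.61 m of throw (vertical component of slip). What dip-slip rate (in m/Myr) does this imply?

dip-slip = throw / sin(dip) = 3.61 m / sin(57.5°) = 4.280 m
rate = 4.280 m / 217 years = 0.0197 m/yr = 19700 m/Myr

19700 m/Myr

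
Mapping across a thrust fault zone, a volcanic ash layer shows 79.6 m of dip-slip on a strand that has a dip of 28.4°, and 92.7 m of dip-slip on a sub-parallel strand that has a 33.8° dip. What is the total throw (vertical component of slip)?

89.4 m

throw_A = 79.6 × sin(28.4°) = 37.86 m
throw_B = 92.7 × sin(33.8°) = 51.57 m
total = 37.86 + 51.57 = 89.4 m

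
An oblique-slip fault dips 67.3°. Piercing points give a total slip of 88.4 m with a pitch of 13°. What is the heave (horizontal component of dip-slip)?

7.67 m

dip-slip = net slip × sin(rake) = 88.4 m × sin(13°) = 19.89 m
heave = dip-slip × cos(dip) = 19.89 × cos(67.3°) = 7.67 m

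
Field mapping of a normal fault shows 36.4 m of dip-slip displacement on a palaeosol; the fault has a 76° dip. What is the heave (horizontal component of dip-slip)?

heave = dip-slip × cos(dip) = 36.4 m × cos(76°) = 8.81 m

8.81 m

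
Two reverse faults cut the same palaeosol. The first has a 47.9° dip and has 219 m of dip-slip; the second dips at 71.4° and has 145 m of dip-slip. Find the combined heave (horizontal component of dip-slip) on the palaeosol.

193 m

heave_A = 219 × cos(47.9°) = 146.8 m
heave_B = 145 × cos(71.4°) = 46.25 m
total = 146.8 + 46.25 = 193 m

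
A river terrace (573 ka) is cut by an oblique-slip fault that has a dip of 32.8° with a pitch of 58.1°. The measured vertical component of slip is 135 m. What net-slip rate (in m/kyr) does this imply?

0.512 m/kyr

dip-slip = throw / sin(dip) = 135 / sin(32.8°) = 249.2 m
net slip = dip-slip / sin(rake) = 249.2 / sin(58.1°) = 293.5 m
rate = 293.5 m / 573 ka = 0.000512 m/yr = 0.512 m/kyr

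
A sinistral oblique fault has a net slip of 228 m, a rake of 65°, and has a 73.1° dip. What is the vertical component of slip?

198 m

dip-slip = net slip × sin(rake) = 228 m × sin(65°) = 206.6 m
throw = dip-slip × sin(dip) = 206.6 × sin(73.1°) = 198 m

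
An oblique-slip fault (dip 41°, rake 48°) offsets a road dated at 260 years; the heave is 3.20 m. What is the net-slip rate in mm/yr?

21.9 mm/yr

dip-slip = heave / cos(dip) = 3.20 / cos(41°) = 4.240 m
net slip = dip-slip / sin(rake) = 4.240 / sin(48°) = 5.706 m
rate = 5.706 m / 260 years = 0.0219 m/yr = 21.9 mm/yr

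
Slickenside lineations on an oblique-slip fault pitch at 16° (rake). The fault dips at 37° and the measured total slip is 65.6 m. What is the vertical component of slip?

dip-slip = net slip × sin(rake) = 65.6 m × sin(16°) = 18.08 m
throw = dip-slip × sin(dip) = 18.08 × sin(37°) = 10.9 m

10.9 m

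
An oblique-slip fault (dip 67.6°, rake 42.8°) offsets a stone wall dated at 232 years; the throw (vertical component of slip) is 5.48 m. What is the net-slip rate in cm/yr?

dip-slip = throw / sin(dip) = 5.48 / sin(67.6°) = 5.927 m
net slip = dip-slip / sin(rake) = 5.927 / sin(42.8°) = 8.724 m
rate = 8.724 m / 232 years = 0.0376 m/yr = 3.76 cm/yr

3.76 cm/yr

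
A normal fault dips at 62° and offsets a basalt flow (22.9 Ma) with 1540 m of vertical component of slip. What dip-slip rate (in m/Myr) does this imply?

dip-slip = throw / sin(dip) = 1540 m / sin(62°) = 1744 m
rate = 1744 m / 22.9 Ma = 0.0000762 m/yr = 76.2 m/Myr

76.2 m/Myr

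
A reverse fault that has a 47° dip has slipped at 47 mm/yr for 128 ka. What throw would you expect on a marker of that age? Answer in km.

4.40 km

dip-slip = rate × time = 47 mm/yr × 128 ka = 6016 m
throw = dip-slip × sin(dip) = 6016 × sin(47°) = 4400 m = 4.40 km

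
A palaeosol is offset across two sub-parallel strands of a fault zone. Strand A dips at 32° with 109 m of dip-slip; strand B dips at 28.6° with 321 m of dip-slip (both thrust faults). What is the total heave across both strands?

heave_A = 109 × cos(32°) = 92.44 m
heave_B = 321 × cos(28.6°) = 281.8 m
total = 92.44 + 281.8 = 374 m

374 m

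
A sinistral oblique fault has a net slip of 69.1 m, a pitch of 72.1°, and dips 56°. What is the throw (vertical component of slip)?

dip-slip = net slip × sin(rake) = 69.1 m × sin(72.1°) = 65.76 m
throw = dip-slip × sin(dip) = 65.76 × sin(56°) = 54.5 m

54.5 m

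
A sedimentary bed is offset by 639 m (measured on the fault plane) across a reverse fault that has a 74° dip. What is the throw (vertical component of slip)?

throw = dip-slip × sin(dip) = 639 m × sin(74°) = 614 m

614 m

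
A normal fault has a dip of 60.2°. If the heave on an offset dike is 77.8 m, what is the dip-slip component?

dip-slip = heave / cos(dip) = 77.8 / cos(60.2°) = 157 m

157 m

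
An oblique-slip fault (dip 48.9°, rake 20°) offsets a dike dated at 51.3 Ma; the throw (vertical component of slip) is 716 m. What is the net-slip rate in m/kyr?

dip-slip = throw / sin(dip) = 716 / sin(48.9°) = 950.2 m
net slip = dip-slip / sin(rake) = 950.2 / sin(20°) = 2778 m
rate = 2778 m / 51.3 Ma = 0.0000542 m/yr = 0.0542 m/kyr

0.0542 m/kyr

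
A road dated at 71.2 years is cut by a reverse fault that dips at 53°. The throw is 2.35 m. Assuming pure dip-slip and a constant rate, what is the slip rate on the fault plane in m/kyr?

41.3 m/kyr

dip-slip = throw / sin(dip) = 2.35 m / sin(53°) = 2.943 m
rate = 2.943 m / 71.2 years = 0.0413 m/yr = 41.3 m/kyr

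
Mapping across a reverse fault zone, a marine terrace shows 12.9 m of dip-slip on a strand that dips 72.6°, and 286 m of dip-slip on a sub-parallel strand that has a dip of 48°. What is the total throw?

225 m

throw_A = 12.9 × sin(72.6°) = 12.31 m
throw_B = 286 × sin(48°) = 212.5 m
total = 12.31 + 212.5 = 225 m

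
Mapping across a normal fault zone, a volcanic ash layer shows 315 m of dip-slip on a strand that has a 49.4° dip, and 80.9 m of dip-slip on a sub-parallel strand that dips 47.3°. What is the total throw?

299 m

throw_A = 315 × sin(49.4°) = 239.2 m
throw_B = 80.9 × sin(47.3°) = 59.45 m
total = 239.2 + 59.45 = 299 m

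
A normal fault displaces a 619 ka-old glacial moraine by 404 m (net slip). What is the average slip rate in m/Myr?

653 m/Myr

rate = 404 m / 619 ka = 0.000653 m/yr = 653 m/Myr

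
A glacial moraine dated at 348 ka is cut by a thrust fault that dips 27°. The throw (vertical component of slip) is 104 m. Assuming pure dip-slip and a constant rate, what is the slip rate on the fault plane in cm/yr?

0.0658 cm/yr

dip-slip = throw / sin(dip) = 104 m / sin(27°) = 229.1 m
rate = 229.1 m / 348 ka = 0.000658 m/yr = 0.0658 cm/yr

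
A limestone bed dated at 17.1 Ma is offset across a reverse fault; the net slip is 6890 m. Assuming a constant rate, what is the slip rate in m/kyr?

rate = 6890 m / 17.1 Ma = 0.000403 m/yr = 0.403 m/kyr

0.403 m/kyr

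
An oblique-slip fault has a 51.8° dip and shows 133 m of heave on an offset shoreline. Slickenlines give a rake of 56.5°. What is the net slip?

258 m

dip-slip = heave / cos(dip) = 133 / cos(51.8°) = 215.1 m
net slip = dip-slip / sin(rake) = 215.1 / sin(56.5°) = 258 m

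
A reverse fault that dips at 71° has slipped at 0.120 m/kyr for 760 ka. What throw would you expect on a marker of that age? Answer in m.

dip-slip = rate × time = 0.120 m/kyr × 760 ka = 91.20 m
throw = dip-slip × sin(dip) = 91.20 × sin(71°) = 86.2 m

86.2 m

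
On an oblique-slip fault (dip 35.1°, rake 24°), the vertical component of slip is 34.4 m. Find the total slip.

147 m

dip-slip = throw / sin(dip) = 34.4 / sin(35.1°) = 59.83 m
net slip = dip-slip / sin(rake) = 59.83 / sin(24°) = 147 m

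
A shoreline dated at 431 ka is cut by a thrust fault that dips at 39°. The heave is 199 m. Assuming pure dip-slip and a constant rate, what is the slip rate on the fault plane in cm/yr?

dip-slip = heave / cos(dip) = 199 m / cos(39°) = 256.1 m
rate = 256.1 m / 431 ka = 0.000594 m/yr = 0.0594 cm/yr

0.0594 cm/yr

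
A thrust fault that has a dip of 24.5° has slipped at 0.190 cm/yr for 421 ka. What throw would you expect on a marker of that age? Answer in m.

332 m

dip-slip = rate × time = 0.190 cm/yr × 421 ka = 799.9 m
throw = dip-slip × sin(dip) = 799.9 × sin(24.5°) = 332 m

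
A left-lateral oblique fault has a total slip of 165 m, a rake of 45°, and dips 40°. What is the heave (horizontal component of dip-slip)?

89.4 m

dip-slip = net slip × sin(rake) = 165 m × sin(45°) = 116.7 m
heave = dip-slip × cos(dip) = 116.7 × cos(40°) = 89.4 m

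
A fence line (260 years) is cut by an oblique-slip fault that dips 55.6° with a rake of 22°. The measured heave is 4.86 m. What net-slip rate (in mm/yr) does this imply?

dip-slip = heave / cos(dip) = 4.86 / cos(55.6°) = 8.602 m
net slip = dip-slip / sin(rake) = 8.602 / sin(22°) = 22.96 m
rate = 22.96 m / 260 years = 0.0883 m/yr = 88.3 mm/yr

88.3 mm/yr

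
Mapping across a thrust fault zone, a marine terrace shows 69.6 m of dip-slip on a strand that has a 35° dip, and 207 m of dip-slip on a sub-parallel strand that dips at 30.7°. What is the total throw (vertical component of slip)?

146 m

throw_A = 69.6 × sin(35°) = 39.92 m
throw_B = 207 × sin(30.7°) = 105.7 m
total = 39.92 + 105.7 = 146 m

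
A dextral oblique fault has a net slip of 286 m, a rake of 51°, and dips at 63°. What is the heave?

dip-slip = net slip × sin(rake) = 286 m × sin(51°) = 222.3 m
heave = dip-slip × cos(dip) = 222.3 × cos(63°) = 101 m

101 m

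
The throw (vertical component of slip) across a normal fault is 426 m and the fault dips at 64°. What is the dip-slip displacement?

474 m

dip-slip = throw / sin(dip) = 426 / sin(64°) = 474 m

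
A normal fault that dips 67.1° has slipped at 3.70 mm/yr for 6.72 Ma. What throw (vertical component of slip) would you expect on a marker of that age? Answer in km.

22.9 km

dip-slip = rate × time = 3.70 mm/yr × 6.72 Ma = 24860 m
throw = dip-slip × sin(dip) = 24860 × sin(67.1°) = 22900 m = 22.9 km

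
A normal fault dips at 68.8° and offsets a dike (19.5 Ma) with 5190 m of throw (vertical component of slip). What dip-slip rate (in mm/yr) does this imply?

dip-slip = throw / sin(dip) = 5190 m / sin(68.8°) = 5567 m
rate = 5567 m / 19.5 Ma = 0.000285 m/yr = 0.285 mm/yr

0.285 mm/yr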